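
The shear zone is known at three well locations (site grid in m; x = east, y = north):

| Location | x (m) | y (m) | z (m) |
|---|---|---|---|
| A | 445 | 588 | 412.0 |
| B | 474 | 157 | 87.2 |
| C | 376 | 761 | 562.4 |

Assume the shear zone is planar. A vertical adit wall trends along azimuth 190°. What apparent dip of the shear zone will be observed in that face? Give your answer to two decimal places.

33.36°

Let the plane be z = a·x + b·y + c.
B−A: 29a − 431b = −324.8;  C−A: −69a + 173b = 150.4.
Solving gives a = −0.34916, b = 0.73010.
Unit vector along 190° is (sin 190°, cos 190°) = (-0.1736, -0.9848).
Slope in that direction = a·(-0.1736) + b·(-0.9848) = −0.65838.
Apparent dip = arctan|0.65838| = 33.36° (true dip is 39.0°, so apparent ≤ true as expected).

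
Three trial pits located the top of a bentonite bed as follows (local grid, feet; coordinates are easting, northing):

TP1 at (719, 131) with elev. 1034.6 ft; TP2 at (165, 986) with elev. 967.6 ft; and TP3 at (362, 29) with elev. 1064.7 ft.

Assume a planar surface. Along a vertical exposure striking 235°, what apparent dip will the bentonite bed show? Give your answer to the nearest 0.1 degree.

Let the plane be z = a·easting + b·northing + c.
TP2−TP1: −554a + 855b = −67;  TP3−TP1: −357a − 102b = 30.1.
Solving gives a = −0.05225, b = −0.11222.
Unit vector along 235° is (sin 235°, cos 235°) = (-0.8192, -0.5736).
Slope in that direction = a·(-0.8192) + b·(-0.5736) = 0.10717.
Apparent dip = arctan|0.10717| = 6.1° (true dip is 7.1°, so apparent ≤ true as expected).

6.1°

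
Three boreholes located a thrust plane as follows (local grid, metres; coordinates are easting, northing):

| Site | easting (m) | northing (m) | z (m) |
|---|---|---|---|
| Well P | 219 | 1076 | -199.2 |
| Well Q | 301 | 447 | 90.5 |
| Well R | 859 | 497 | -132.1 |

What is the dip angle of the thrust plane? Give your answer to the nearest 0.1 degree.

Let the plane be z = a·easting + b·northing + c.
Well Q−Well P: 82a − 629b = 289.7;  Well R−Well P: 640a − 579b = 67.1.
Solving gives a = −0.35353, b = −0.50666.
Gradient magnitude |∇z| = √(a² + b²) = √(0.12498 + 0.25670) = 0.61781.
True dip = arctan(0.61781) = 31.7°, dipping toward NE (azimuth ≈ 035°).

31.7°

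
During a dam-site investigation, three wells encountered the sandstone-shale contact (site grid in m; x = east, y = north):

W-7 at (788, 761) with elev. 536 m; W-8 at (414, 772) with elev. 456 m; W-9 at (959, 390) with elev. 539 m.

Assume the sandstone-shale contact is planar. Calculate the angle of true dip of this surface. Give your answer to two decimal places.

Two edge vectors: W-7→W-8 = (-374, 11, -80), W-7→W-9 = (171, -371, 3).
Normal n = (W-7→W-8) × (W-7→W-9) = (-29647, -12558, 136873).
So ∂z/∂x = −n_x/n_z = 0.21660 and ∂z/∂y = −n_y/n_z = 0.09175.
Gradient magnitude |∇z| = √(a² + b²) = √(0.04692 + 0.00842) = 0.23523.
True dip = arctan(0.23523) = 13.24°, dipping toward WSW (azimuth ≈ 247°).

13.24°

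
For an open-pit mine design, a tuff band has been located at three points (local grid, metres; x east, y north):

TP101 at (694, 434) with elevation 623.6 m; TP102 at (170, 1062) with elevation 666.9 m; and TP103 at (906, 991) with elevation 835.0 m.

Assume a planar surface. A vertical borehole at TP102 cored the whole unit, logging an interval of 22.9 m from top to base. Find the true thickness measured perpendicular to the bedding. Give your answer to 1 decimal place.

Let the plane be z = a·x + b·y + c.
TP102−TP101: −524a + 628b = 43.3;  TP103−TP101: 212a + 557b = 211.4.
Solving gives a = 0.25562, b = 0.28224.
|∇z| = √(a²+b²) = 0.38079, so dip δ = arctan(0.38079) = 20.85°.
True thickness = vertical thickness × cos δ = 22.9 × cos 20.85° = 21.4 m.

21.4 m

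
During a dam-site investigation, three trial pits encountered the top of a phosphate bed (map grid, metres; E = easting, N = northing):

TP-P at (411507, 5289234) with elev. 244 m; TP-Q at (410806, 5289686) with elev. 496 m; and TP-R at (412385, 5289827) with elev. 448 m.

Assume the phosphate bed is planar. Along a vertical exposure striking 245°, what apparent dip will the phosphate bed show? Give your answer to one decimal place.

Let the plane be z = a·E + b·N + c.
TP-Q−TP-P: −701a + 452b = 252;  TP-R−TP-P: 878a + 593b = 204.
Solving gives a = −0.07043, b = 0.44829.
Unit vector along 245° is (sin 245°, cos 245°) = (-0.9063, -0.4226).
Slope in that direction = a·(-0.9063) + b·(-0.4226) = −0.12563.
Apparent dip = arctan|0.12563| = 7.2° (true dip is 24.4°, so apparent ≤ true as expected).

7.2°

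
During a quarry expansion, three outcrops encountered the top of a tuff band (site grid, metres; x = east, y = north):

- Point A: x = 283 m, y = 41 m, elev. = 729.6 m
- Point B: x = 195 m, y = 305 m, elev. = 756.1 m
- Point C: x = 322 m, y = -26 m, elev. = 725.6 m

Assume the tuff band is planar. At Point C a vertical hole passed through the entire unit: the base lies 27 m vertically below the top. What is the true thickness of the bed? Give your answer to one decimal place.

26.3 m

Let the plane be z = a·x + b·y + c.
Point B−Point A: −88a + 264b = 26.5;  Point C−Point A: 39a − 67b = −4.
Solving gives a = 0.16352, b = 0.15489.
|∇z| = √(a²+b²) = 0.22523, so dip δ = arctan(0.22523) = 12.69°.
True thickness = vertical thickness × cos δ = 27 × cos 12.69° = 26.3 m.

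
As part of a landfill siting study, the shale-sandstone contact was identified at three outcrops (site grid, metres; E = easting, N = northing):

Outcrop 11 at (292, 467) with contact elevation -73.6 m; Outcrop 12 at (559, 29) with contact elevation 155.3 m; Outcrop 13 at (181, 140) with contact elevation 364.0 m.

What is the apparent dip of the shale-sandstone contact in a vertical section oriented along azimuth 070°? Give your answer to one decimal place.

49.4°

Let the plane be z = a·E + b·N + c.
Outcrop 12−Outcrop 11: 267a − 438b = 228.9;  Outcrop 13−Outcrop 11: −111a − 327b = 437.6.
Solving gives a = −0.85942, b = −1.04650.
Unit vector along 070° is (sin 70°, cos 70°) = (0.9397, 0.3420).
Slope in that direction = a·(0.9397) + b·(0.3420) = −1.16551.
Apparent dip = arctan|1.16551| = 49.4° (true dip is 53.6°, so apparent ≤ true as expected).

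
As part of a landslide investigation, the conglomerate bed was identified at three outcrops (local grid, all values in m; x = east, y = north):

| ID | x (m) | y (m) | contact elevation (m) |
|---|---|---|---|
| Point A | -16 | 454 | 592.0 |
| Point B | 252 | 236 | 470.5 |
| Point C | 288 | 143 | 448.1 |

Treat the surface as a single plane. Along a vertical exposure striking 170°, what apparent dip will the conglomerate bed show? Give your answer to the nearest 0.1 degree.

9.0°

Two edge vectors: Point A→Point B = (268, -218, -121.5), Point A→Point C = (304, -311, -143.9).
Normal n = (Point A→Point B) × (Point A→Point C) = (-6416.3, 1629.2, -17076).
So ∂z/∂x = −n_x/n_z = −0.37575 and ∂z/∂y = −n_y/n_z = 0.09541.
Unit vector along 170° is (sin 170°, cos 170°) = (0.1736, -0.9848).
Slope in that direction = a·(0.1736) + b·(-0.9848) = −0.15921.
Apparent dip = arctan|0.15921| = 9.0° (true dip is 21.2°, so apparent ≤ true as expected).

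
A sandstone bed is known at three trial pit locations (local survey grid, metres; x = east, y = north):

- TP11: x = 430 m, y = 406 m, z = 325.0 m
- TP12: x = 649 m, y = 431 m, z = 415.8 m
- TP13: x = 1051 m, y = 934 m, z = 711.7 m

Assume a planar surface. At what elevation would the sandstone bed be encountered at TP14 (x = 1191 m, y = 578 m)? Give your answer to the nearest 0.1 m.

Let the plane be z = a·x + b·y + c.
TP12−TP11: 219a + 25b = 90.8;  TP13−TP11: 621a + 528b = 386.7.
Solving gives a = 0.382340, b = 0.282703.
Then c = 325 − a·430 − b·406 = 45.82.
At (1191, 578): z = 455.4 + 163.4 + 45.82 = 664.6 m.

664.6 m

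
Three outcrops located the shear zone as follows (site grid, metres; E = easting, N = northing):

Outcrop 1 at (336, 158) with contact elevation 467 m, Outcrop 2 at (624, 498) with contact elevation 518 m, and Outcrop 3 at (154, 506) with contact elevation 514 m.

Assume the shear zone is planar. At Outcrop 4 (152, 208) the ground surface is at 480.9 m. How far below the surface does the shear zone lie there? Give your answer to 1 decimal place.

8.9 m

Let the plane be z = a·E + b·N + c.
Outcrop 2−Outcrop 1: 288a + 340b = 51;  Outcrop 3−Outcrop 1: −182a + 348b = 47.
Solving gives a = 0.01091, b = 0.14076.
Then c = 467 − a·336 − b·158 = 441.10.
At (152, 208): z_contact = 1.66 + 29.28 + 441.10 = 472.03 m.
Depth below ground = 480.9 − 472.03 = 8.9 m.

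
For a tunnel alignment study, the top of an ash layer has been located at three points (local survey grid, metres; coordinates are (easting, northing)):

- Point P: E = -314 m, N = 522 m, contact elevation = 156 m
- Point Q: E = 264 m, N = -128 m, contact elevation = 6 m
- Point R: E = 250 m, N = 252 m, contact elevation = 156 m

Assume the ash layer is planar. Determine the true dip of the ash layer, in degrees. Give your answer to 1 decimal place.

Let the plane be z = a·E + b·N + c.
Point Q−Point P: 578a − 650b = −150;  Point R−Point P: 564a − 270b = 0.
Solving gives a = 0.19236, b = 0.40182.
Gradient magnitude |∇z| = √(a² + b²) = √(0.03700 + 0.16146) = 0.44549.
True dip = arctan(0.44549) = 24.0°, dipping toward SSW (azimuth ≈ 206°).

24.0°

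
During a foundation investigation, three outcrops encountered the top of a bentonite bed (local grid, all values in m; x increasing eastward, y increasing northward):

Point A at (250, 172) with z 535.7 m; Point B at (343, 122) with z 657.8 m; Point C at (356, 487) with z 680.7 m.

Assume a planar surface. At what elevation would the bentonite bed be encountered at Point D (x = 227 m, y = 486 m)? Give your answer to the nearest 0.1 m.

510.2 m

Two edge vectors: Point A→Point B = (93, -50, 122.1), Point A→Point C = (106, 315, 145).
Normal n = (Point A→Point B) × (Point A→Point C) = (-45711.5, -542.4, 34595).
So ∂z/∂x = −n_x/n_z = 1.32133 and ∂z/∂y = −n_y/n_z = 0.01568.
Intercept c from Point A: 535.7 − 330.33 − 2.70 = 202.67.
At (227, 486): z = 299.9 + 7.6 + 202.67 = 510.2 m.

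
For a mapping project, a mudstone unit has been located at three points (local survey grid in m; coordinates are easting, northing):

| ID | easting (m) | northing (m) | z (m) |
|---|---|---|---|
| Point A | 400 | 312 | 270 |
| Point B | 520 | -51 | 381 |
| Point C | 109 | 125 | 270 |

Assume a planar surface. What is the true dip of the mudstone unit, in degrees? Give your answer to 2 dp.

Let the plane be z = a·easting + b·northing + c.
Point B−Point A: 120a − 363b = 111;  Point C−Point A: −291a − 187b = 0.
Solving gives a = 0.16207, b = −0.25221.
Gradient magnitude |∇z| = √(a² + b²) = √(0.02627 + 0.06361) = 0.29979.
True dip = arctan(0.29979) = 16.69°, dipping toward NNW (azimuth ≈ 327°).

16.69°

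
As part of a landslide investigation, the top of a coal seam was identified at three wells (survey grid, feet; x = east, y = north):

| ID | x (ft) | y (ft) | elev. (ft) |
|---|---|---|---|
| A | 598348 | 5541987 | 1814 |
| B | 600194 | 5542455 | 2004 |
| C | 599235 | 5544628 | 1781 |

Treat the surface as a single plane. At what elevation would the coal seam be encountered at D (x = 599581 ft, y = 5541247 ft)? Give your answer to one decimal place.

Let the plane be z = a·x + b·y + c.
B−A: 1846a + 468b = 190;  C−A: 887a + 2641b = −33.
Solving gives a = 0.115967329, b = −0.051443779.
Then c = 1814 − a·598348 − b·5541987 = 217525.94.
At (599581, 5541247): z = 69531.8 − 285062.7 + 217525.94 = 1995.1 ft.

1995.1 ft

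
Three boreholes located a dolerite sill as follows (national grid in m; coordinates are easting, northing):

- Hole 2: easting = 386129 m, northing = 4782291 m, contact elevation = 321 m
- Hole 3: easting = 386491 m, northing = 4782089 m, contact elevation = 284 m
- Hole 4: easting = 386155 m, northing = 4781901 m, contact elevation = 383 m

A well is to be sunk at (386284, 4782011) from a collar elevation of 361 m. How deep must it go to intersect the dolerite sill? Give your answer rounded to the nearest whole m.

23 m

Let the plane be z = a·easting + b·northing + c.
Hole 3−Hole 2: 362a − 202b = −37;  Hole 4−Hole 2: 26a − 390b = 62.
Solving gives a = −0.19829616, b = −0.17219410.
Then c = 321 − a·386129 − b·4782291 = 900371.20.
At (386284, 4782011): z_contact = −76598.6 − 823434.1 + 900371.20 = 338.5 m.
Depth below ground = 361 − 338.5 = 23 m.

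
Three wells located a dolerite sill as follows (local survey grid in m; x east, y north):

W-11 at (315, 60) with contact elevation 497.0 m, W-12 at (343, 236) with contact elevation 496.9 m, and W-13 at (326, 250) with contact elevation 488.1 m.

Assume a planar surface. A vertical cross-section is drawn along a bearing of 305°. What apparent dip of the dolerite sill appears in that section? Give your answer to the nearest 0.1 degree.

Let the plane be z = a·x + b·y + c.
W-12−W-11: 28a + 176b = −0.1;  W-13−W-11: 11a + 190b = −8.9.
Solving gives a = 0.45727, b = −0.07332.
Unit vector along 305° is (sin 305°, cos 305°) = (-0.8192, 0.5736).
Slope in that direction = a·(-0.8192) + b·(0.5736) = −0.41663.
Apparent dip = arctan|0.41663| = 22.6° (true dip is 24.8°, so apparent ≤ true as expected).

22.6°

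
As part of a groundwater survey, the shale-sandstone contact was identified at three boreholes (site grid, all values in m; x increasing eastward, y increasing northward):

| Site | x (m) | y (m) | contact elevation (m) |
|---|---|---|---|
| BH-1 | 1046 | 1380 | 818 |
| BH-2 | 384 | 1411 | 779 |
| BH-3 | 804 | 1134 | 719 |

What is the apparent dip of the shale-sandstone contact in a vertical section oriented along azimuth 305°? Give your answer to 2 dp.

7.29°

Let the plane be z = a·x + b·y + c.
BH-2−BH-1: −662a + 31b = −39;  BH-3−BH-1: −242a − 246b = −99.
Solving gives a = 0.07433, b = 0.32931.
Unit vector along 305° is (sin 305°, cos 305°) = (-0.8192, 0.5736).
Slope in that direction = a·(-0.8192) + b·(0.5736) = 0.12800.
Apparent dip = arctan|0.12800| = 7.29° (true dip is 18.7°, so apparent ≤ true as expected).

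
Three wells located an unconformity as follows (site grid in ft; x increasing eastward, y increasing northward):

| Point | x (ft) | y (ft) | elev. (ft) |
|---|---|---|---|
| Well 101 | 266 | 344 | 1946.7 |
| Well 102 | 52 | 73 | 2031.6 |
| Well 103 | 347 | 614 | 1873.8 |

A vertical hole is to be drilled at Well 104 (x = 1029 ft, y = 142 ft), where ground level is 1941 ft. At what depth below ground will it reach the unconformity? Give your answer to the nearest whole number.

13 ft

Let the plane be z = a·x + b·y + c.
Well 102−Well 101: −214a − 271b = 84.9;  Well 103−Well 101: 81a + 270b = −72.9.
Solving gives a = −0.08839, b = −0.24348.
Then c = 1946.7 − a·266 − b·344 = 2053.97.
At (1029, 142): z_contact = −91.0 − 34.6 + 2053.97 = 1928.4 ft.
Depth below ground = 1941 − 1928.4 = 13 ft.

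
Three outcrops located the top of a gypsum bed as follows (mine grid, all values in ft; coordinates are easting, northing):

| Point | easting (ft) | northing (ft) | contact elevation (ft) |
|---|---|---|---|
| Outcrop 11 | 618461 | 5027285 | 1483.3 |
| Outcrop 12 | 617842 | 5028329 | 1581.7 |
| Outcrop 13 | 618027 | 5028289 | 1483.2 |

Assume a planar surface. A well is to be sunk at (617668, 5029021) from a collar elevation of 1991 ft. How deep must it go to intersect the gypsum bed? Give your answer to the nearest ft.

483 ft

Two edge vectors: Outcrop 11→Outcrop 12 = (-619, 1044, 98.4), Outcrop 11→Outcrop 13 = (-434, 1004, -0.1).
Normal n = (Outcrop 11→Outcrop 12) × (Outcrop 11→Outcrop 13) = (-98898, -42767.5, -168380).
So ∂z/∂easting = −n_x/n_z = −0.58735004 and ∂z/∂northing = −n_y/n_z = −0.25399394.
Intercept c from Outcrop 11: 1483.3 + 363253.09 + 1276899.94 = 1641636.33.
At (617668, 5029021): z_contact = −362787.3 − 1277340.9 + 1641636.33 = 1508.1 ft.
Depth below ground = 1991 − 1508.1 = 483 ft.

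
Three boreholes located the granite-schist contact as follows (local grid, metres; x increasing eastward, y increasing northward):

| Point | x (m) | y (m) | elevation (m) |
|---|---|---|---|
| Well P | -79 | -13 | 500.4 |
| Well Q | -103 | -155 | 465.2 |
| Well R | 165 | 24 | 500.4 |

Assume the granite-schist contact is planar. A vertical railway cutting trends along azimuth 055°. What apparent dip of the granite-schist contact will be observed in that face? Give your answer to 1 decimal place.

6.5°

Let the plane be z = a·x + b·y + c.
Well Q−Well P: −24a − 142b = −35.2;  Well R−Well P: 244a + 37b = 0.
Solving gives a = −0.03858, b = 0.25441.
Unit vector along 055° is (sin 55°, cos 55°) = (0.8192, 0.5736).
Slope in that direction = a·(0.8192) + b·(0.5736) = 0.11432.
Apparent dip = arctan|0.11432| = 6.5° (true dip is 14.4°, so apparent ≤ true as expected).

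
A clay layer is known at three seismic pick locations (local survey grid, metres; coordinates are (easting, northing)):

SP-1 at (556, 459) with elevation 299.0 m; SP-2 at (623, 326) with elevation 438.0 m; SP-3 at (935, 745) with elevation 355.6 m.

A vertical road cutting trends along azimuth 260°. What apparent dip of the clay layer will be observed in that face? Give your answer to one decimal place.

28.7°

Let the plane be z = a·E + b·N + c.
SP-2−SP-1: 67a − 133b = 139;  SP-3−SP-1: 379a + 286b = 56.6.
Solving gives a = 0.67964, b = −0.70274.
Unit vector along 260° is (sin 260°, cos 260°) = (-0.9848, -0.1736).
Slope in that direction = a·(-0.9848) + b·(-0.1736) = −0.54728.
Apparent dip = arctan|0.54728| = 28.7° (true dip is 44.4°, so apparent ≤ true as expected).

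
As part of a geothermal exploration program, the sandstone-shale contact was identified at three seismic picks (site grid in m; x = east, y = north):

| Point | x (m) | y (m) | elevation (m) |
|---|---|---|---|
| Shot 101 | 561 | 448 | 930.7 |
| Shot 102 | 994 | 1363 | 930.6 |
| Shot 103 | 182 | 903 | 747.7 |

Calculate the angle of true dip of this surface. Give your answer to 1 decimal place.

18.8°

Two edge vectors: Shot 101→Shot 102 = (433, 915, -0.1), Shot 101→Shot 103 = (-379, 455, -183).
Normal n = (Shot 101→Shot 102) × (Shot 101→Shot 103) = (-167399.5, 79276.9, 543800).
So ∂z/∂x = −n_x/n_z = 0.30783 and ∂z/∂y = −n_y/n_z = −0.14578.
Gradient magnitude |∇z| = √(a² + b²) = √(0.09476 + 0.02125) = 0.34061.
True dip = arctan(0.34061) = 18.8°, dipping toward WNW (azimuth ≈ 295°).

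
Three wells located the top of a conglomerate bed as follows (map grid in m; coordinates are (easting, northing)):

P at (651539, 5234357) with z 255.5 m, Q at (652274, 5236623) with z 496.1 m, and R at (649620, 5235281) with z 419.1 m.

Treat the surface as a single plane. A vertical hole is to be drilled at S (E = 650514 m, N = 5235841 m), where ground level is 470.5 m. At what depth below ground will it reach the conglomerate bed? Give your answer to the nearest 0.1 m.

13.0 m

Let the plane be z = a·E + b·N + c.
Q−P: 735a + 2266b = 240.6;  R−P: −1919a + 924b = 163.6.
Solving gives a = −0.029517738, b = 0.115752664.
Then c = 255.5 − a·651539 − b·5234357 = −586403.31.
At (650514, 5235841): z_contact = −19201.70 + 606062.55 − 586403.31 = 457.53 m.
Depth below ground = 470.5 − 457.53 = 13.0 m.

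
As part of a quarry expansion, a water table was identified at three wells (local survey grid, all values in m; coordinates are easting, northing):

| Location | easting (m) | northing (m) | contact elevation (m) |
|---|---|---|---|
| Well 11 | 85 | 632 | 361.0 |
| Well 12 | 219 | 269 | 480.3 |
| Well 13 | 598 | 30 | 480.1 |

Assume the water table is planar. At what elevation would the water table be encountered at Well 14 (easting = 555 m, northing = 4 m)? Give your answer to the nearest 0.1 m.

Two edge vectors: Well 11→Well 12 = (134, -363, 119.3), Well 11→Well 13 = (513, -602, 119.1).
Normal n = (Well 11→Well 12) × (Well 11→Well 13) = (28585.3, 45241.5, 105551).
So ∂z/∂easting = −n_x/n_z = −0.27082 and ∂z/∂northing = −n_y/n_z = −0.42862.
Intercept c from Well 11: 361 + 23.02 + 270.89 = 654.91.
At (555, 4): z = −150.3 − 1.7 + 654.91 = 502.9 m.

502.9 m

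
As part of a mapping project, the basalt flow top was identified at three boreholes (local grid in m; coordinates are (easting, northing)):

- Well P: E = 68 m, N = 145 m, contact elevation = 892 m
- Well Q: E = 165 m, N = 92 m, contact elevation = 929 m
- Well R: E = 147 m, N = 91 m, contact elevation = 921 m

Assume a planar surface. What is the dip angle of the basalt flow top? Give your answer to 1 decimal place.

24.3°

Two edge vectors: Well P→Well Q = (97, -53, 37), Well P→Well R = (79, -54, 29).
Normal n = (Well P→Well Q) × (Well P→Well R) = (461, 110, -1051).
So ∂z/∂E = −n_x/n_z = 0.43863 and ∂z/∂N = −n_y/n_z = 0.10466.
Gradient magnitude |∇z| = √(a² + b²) = √(0.19240 + 0.01095) = 0.45094.
True dip = arctan(0.45094) = 24.3°, dipping toward WSW (azimuth ≈ 257°).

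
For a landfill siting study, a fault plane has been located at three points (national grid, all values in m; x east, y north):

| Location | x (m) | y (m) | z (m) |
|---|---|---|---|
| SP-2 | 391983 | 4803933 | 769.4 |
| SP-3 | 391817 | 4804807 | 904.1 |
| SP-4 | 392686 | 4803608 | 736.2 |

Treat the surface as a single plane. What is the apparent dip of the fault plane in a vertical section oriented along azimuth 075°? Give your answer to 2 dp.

Let the plane be z = a·x + b·y + c.
SP-3−SP-2: −166a + 874b = 134.7;  SP-4−SP-2: 703a − 325b = −33.2.
Solving gives a = 0.02634, b = 0.15912.
Unit vector along 075° is (sin 75°, cos 75°) = (0.9659, 0.2588).
Slope in that direction = a·(0.9659) + b·(0.2588) = 0.06662.
Apparent dip = arctan|0.06662| = 3.81° (true dip is 9.2°, so apparent ≤ true as expected).

3.81°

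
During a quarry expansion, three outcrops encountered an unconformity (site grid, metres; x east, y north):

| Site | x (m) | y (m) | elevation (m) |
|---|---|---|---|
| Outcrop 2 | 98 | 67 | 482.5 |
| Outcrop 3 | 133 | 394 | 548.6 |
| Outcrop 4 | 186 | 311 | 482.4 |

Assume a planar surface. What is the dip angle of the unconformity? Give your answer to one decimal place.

40.3°

Let the plane be z = a·x + b·y + c.
Outcrop 3−Outcrop 2: 35a + 327b = 66.1;  Outcrop 4−Outcrop 2: 88a + 244b = −0.1.
Solving gives a = −0.79863, b = 0.28762.
Gradient magnitude |∇z| = √(a² + b²) = √(0.63781 + 0.08273) = 0.84884.
True dip = arctan(0.84884) = 40.3°, dipping toward ESE (azimuth ≈ 110°).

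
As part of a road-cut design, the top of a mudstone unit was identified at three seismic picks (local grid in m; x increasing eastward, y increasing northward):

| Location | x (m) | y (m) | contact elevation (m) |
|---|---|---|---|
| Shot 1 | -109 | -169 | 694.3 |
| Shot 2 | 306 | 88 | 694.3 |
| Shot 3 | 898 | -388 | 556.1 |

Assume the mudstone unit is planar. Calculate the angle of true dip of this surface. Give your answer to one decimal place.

10.9°

Two edge vectors: Shot 1→Shot 2 = (415, 257, 0), Shot 1→Shot 3 = (1007, -219, -138.2).
Normal n = (Shot 1→Shot 2) × (Shot 1→Shot 3) = (-35517.4, 57353, -349684).
So ∂z/∂x = −n_x/n_z = −0.10157 and ∂z/∂y = −n_y/n_z = 0.16401.
Gradient magnitude |∇z| = √(a² + b²) = √(0.01032 + 0.02690) = 0.19292.
True dip = arctan(0.19292) = 10.9°, dipping toward SSE (azimuth ≈ 148°).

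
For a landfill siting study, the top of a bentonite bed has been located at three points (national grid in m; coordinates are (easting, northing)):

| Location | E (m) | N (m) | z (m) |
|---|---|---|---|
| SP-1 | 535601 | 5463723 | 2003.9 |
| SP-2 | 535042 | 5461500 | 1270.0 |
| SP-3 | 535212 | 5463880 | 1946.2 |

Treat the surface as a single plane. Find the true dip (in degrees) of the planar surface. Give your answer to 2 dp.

20.24°

Two edge vectors: SP-1→SP-2 = (-559, -2223, -733.9), SP-1→SP-3 = (-389, 157, -57.7).
Normal n = (SP-1→SP-2) × (SP-1→SP-3) = (243489.4, 253232.8, -952510).
So ∂z/∂E = −n_x/n_z = 0.25563 and ∂z/∂N = −n_y/n_z = 0.26586.
Gradient magnitude |∇z| = √(a² + b²) = √(0.06535 + 0.07068) = 0.36882.
True dip = arctan(0.36882) = 20.24°, dipping toward SW (azimuth ≈ 224°).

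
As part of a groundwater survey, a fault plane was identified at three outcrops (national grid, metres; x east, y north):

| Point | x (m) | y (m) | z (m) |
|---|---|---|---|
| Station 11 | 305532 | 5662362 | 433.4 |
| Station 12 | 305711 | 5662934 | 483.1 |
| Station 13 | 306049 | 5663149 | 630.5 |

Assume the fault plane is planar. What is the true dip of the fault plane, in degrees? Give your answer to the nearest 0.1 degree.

Two edge vectors: Station 11→Station 12 = (179, 572, 49.7), Station 11→Station 13 = (517, 787, 197.1).
Normal n = (Station 11→Station 12) × (Station 11→Station 13) = (73627.3, -9586, -154851).
So ∂z/∂x = −n_x/n_z = 0.47547 and ∂z/∂y = −n_y/n_z = −0.06190.
Gradient magnitude |∇z| = √(a² + b²) = √(0.22607 + 0.00383) = 0.47948.
True dip = arctan(0.47948) = 25.6°, dipping toward W (azimuth ≈ 277°).

25.6°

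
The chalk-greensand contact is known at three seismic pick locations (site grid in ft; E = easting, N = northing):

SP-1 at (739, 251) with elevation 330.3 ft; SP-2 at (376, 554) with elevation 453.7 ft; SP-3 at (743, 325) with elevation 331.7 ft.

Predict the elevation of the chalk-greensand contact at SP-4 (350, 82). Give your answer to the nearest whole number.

445 ft

Two edge vectors: SP-1→SP-2 = (-363, 303, 123.4), SP-1→SP-3 = (4, 74, 1.4).
Normal n = (SP-1→SP-2) × (SP-1→SP-3) = (-8707.4, 1001.8, -28074).
So ∂z/∂E = −n_x/n_z = −0.31016 and ∂z/∂N = −n_y/n_z = 0.03568.
Intercept c from SP-1: 330.3 + 229.21 − 8.96 = 550.55.
At (350, 82): z = −108.6 + 2.9 + 550.55 = 444.9 ft.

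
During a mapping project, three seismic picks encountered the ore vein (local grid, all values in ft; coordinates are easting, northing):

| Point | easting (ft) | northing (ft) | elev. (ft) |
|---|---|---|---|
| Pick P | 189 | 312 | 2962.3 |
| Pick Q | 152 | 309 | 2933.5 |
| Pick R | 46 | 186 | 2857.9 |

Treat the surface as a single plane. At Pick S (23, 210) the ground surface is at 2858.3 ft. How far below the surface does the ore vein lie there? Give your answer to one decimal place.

19.9 ft

Two edge vectors: Pick P→Pick Q = (-37, -3, -28.8), Pick P→Pick R = (-143, -126, -104.4).
Normal n = (Pick P→Pick Q) × (Pick P→Pick R) = (-3315.6, 255.6, 4233).
So ∂z/∂easting = −n_x/n_z = 0.78327 and ∂z/∂northing = −n_y/n_z = −0.06038.
Intercept c from Pick P: 2962.3 − 148.04 + 18.84 = 2833.10.
At (23, 210): z_contact = 18.02 − 12.68 + 2833.10 = 2838.44 ft.
Depth below ground = 2858.3 − 2838.44 = 19.9 ft.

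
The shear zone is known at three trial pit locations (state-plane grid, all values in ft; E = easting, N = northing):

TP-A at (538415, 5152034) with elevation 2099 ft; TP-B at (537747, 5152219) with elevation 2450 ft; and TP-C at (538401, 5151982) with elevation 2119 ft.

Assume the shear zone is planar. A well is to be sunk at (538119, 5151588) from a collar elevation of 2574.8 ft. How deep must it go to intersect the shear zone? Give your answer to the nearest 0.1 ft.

200.8 ft

Let the plane be z = a·E + b·N + c.
TP-B−TP-A: −668a + 185b = 351;  TP-C−TP-A: −14a − 52b = 20.
Solving gives a = −0.588115523, b = −0.226276590.
Then c = 2099 − a·538415 − b·5152034 = 1484533.90.
At (538119, 5151588): z_contact = −316476.14 − 1165683.77 + 1484533.90 = 2374.00 ft.
Depth below ground = 2574.8 − 2374.00 = 200.8 ft.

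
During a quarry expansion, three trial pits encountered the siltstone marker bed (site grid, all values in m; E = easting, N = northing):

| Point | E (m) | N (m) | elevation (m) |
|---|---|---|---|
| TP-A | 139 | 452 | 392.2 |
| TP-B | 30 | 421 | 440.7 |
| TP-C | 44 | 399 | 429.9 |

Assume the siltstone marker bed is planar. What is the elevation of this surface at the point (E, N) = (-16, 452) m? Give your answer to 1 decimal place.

Two edge vectors: TP-A→TP-B = (-109, -31, 48.5), TP-A→TP-C = (-95, -53, 37.7).
Normal n = (TP-A→TP-B) × (TP-A→TP-C) = (1401.8, -498.2, 2832).
So ∂z/∂E = −n_x/n_z = −0.49499 and ∂z/∂N = −n_y/n_z = 0.17592.
Intercept c from TP-A: 392.2 + 68.80 − 79.51 = 381.49.
At (-16, 452): z = 7.9 + 79.5 + 381.49 = 468.9 m.

468.9 m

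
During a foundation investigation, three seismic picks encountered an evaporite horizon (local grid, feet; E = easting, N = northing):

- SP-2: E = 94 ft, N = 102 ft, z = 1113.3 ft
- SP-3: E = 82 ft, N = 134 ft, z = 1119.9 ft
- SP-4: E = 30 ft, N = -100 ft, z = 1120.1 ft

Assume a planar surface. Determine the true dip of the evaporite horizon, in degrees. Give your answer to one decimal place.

Two edge vectors: SP-2→SP-3 = (-12, 32, 6.6), SP-2→SP-4 = (-64, -202, 6.8).
Normal n = (SP-2→SP-3) × (SP-2→SP-4) = (1550.8, -340.8, 4472).
So ∂z/∂E = −n_x/n_z = −0.34678 and ∂z/∂N = −n_y/n_z = 0.07621.
Gradient magnitude |∇z| = √(a² + b²) = √(0.12026 + 0.00581) = 0.35505.
True dip = arctan(0.35505) = 19.5°, dipping toward ESE (azimuth ≈ 102°).

19.5°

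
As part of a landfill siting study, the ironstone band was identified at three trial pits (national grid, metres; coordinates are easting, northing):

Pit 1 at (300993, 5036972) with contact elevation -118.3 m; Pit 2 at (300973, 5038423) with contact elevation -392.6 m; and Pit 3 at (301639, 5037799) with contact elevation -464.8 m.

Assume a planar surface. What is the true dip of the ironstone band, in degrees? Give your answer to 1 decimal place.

19.2°

Two edge vectors: Pit 1→Pit 2 = (-20, 1451, -274.3), Pit 1→Pit 3 = (646, 827, -346.5).
Normal n = (Pit 1→Pit 2) × (Pit 1→Pit 3) = (-275925.4, -184127.8, -953886).
So ∂z/∂easting = −n_x/n_z = −0.28926 and ∂z/∂northing = −n_y/n_z = −0.19303.
Gradient magnitude |∇z| = √(a² + b²) = √(0.08367 + 0.03726) = 0.34776.
True dip = arctan(0.34776) = 19.2°, dipping toward ENE (azimuth ≈ 056°).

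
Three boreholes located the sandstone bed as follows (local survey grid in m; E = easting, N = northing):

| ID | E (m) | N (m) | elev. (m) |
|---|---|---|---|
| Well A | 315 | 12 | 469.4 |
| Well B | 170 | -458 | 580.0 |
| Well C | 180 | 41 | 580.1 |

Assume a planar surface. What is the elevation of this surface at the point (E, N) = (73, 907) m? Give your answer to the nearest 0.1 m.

Two edge vectors: Well A→Well B = (-145, -470, 110.6), Well A→Well C = (-135, 29, 110.7).
Normal n = (Well A→Well B) × (Well A→Well C) = (-55236.4, 1120.5, -67655).
So ∂z/∂E = −n_x/n_z = −0.81644 and ∂z/∂N = −n_y/n_z = 0.01656.
Intercept c from Well A: 469.4 + 257.18 − 0.20 = 726.38.
At (73, 907): z = −59.6 + 15.0 + 726.38 = 681.8 m.

681.8 m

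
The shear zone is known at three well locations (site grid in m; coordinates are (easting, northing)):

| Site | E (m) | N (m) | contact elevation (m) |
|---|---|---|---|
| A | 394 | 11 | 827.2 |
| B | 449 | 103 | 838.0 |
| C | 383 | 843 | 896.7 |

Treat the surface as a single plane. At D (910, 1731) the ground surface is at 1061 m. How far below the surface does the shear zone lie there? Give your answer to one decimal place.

60.3 m

Two edge vectors: A→B = (55, 92, 10.8), A→C = (-11, 832, 69.5).
Normal n = (A→B) × (A→C) = (-2591.6, -3941.3, 46772).
So ∂z/∂E = −n_x/n_z = 0.055409 and ∂z/∂N = −n_y/n_z = 0.084266.
Intercept c from A: 827.2 − 21.83 − 0.93 = 804.44.
At (910, 1731): z_contact = 50.42 + 145.86 + 804.44 = 1000.73 m.
Depth below ground = 1061 − 1000.73 = 60.3 m.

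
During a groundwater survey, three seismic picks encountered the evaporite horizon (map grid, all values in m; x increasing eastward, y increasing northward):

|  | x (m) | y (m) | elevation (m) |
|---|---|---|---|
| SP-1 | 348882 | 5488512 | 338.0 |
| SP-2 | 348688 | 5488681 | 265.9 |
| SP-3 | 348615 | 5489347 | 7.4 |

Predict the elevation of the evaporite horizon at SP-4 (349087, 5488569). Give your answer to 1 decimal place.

Let the plane be z = a·x + b·y + c.
SP-2−SP-1: −194a + 169b = −72.1;  SP-3−SP-1: −267a + 835b = −330.6.
Solving gives a = 0.037068634, b = −0.384075060.
Then c = 338 − a·348882 − b·5488512 = 2095405.99.
At (349087, 5488569): z = 12940.2 − 2108022.5 + 2095405.99 = 323.7 m.

323.7 m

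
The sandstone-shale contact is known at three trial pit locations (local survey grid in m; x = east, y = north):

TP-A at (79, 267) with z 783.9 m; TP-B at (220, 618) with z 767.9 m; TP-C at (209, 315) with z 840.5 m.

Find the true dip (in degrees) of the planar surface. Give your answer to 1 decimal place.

Two edge vectors: TP-A→TP-B = (141, 351, -16), TP-A→TP-C = (130, 48, 56.6).
Normal n = (TP-A→TP-B) × (TP-A→TP-C) = (20634.6, -10060.6, -38862).
So ∂z/∂x = −n_x/n_z = 0.53097 and ∂z/∂y = −n_y/n_z = −0.25888.
Gradient magnitude |∇z| = √(a² + b²) = √(0.28193 + 0.06702) = 0.59072.
True dip = arctan(0.59072) = 30.6°, dipping toward WNW (azimuth ≈ 296°).

30.6°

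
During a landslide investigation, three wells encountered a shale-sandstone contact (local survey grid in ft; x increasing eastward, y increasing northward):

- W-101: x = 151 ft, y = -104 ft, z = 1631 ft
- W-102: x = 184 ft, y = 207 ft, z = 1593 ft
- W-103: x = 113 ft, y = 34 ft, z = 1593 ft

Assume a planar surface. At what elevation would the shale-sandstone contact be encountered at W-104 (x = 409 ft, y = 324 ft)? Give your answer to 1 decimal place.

Let the plane be z = a·x + b·y + c.
W-102−W-101: 33a + 311b = −38;  W-103−W-101: −38a + 138b = −38.
Solving gives a = 0.40154, b = −0.16479.
Then c = 1631 − a·151 − b·-104 = 1553.23.
At (409, 324): z = 164.2 − 53.4 + 1553.23 = 1664.1 ft.

1664.1 ft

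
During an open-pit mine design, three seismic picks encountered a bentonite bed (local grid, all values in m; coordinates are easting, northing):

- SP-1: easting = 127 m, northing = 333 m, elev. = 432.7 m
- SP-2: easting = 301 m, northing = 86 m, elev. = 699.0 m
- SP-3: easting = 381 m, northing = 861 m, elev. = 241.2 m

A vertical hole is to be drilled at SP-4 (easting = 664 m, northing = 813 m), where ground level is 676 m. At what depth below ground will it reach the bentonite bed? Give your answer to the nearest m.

Let the plane be z = a·easting + b·northing + c.
SP-2−SP-1: 174a − 247b = 266.3;  SP-3−SP-1: 254a + 528b = −191.5.
Solving gives a = 0.60349, b = −0.65301.
Then c = 432.7 − a·127 − b·333 = 573.51.
At (664, 813): z_contact = 400.7 − 530.9 + 573.51 = 443.3 m.
Depth below ground = 676 − 443.3 = 233 m.

233 m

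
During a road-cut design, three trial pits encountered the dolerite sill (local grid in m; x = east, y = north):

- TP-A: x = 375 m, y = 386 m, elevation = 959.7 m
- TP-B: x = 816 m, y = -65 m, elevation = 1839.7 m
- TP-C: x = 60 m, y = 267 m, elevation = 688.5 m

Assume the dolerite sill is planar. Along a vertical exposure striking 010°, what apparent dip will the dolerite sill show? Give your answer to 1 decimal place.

Let the plane be z = a·x + b·y + c.
TP-B−TP-A: 441a − 451b = 880;  TP-C−TP-A: −315a − 119b = −271.2.
Solving gives a = 1.16699, b = −0.81010.
Unit vector along 010° is (sin 10°, cos 10°) = (0.1736, 0.9848).
Slope in that direction = a·(0.1736) + b·(0.9848) = −0.59515.
Apparent dip = arctan|0.59515| = 30.8° (true dip is 54.9°, so apparent ≤ true as expected).

30.8°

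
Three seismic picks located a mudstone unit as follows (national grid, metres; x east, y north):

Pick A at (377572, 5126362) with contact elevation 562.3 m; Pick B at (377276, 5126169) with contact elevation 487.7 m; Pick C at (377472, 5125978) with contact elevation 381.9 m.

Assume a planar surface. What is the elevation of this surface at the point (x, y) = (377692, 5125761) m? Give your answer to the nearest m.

Let the plane be z = a·x + b·y + c.
Pick B−Pick A: −296a − 193b = −74.6;  Pick C−Pick A: −100a − 384b = −180.4.
Solving gives a = −0.06539358, b = 0.48682125.
Then c = 562.3 − a·377572 − b·5126362 = −2470368.85.
At (377692, 5125761): z = −24698.6 + 2495329.4 − 2470368.85 = 261.9 m.

262 m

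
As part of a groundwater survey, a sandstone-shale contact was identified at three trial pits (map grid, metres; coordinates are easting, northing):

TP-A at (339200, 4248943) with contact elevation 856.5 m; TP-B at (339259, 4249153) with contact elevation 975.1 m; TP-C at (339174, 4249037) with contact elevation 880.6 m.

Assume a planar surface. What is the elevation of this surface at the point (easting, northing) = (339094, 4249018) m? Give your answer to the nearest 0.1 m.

828.6 m

Let the plane be z = a·easting + b·northing + c.
TP-B−TP-A: 59a + 210b = 118.6;  TP-C−TP-A: −26a + 94b = 24.1.
Solving gives a = 0.553098310, b = 0.409367618.
Then c = 856.5 − a·339200 − b·4248943 = −1926134.12.
At (339094, 4249018): z = 187552.3 + 1739410.4 − 1926134.12 = 828.6 m.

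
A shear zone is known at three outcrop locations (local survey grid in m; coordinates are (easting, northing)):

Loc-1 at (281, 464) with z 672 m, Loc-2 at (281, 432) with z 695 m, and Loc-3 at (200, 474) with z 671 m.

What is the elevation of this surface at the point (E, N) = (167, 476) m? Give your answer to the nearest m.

Two edge vectors: Loc-1→Loc-2 = (0, -32, 23), Loc-1→Loc-3 = (-81, 10, -1).
Normal n = (Loc-1→Loc-2) × (Loc-1→Loc-3) = (-198, -1863, -2592).
So ∂z/∂E = −n_x/n_z = −0.07639 and ∂z/∂N = −n_y/n_z = −0.71875.
Intercept c from Loc-1: 672 + 21.47 + 333.50 = 1026.97.
At (167, 476): z = −12.8 − 342.1 + 1026.97 = 672.1 m.

672 m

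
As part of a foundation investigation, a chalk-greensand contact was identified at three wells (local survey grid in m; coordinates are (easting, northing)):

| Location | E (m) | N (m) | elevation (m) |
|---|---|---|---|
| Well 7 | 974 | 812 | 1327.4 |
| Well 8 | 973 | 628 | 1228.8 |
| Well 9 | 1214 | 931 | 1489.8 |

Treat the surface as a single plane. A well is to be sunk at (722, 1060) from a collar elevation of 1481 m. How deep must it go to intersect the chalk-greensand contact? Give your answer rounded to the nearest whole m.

125 m

Two edge vectors: Well 7→Well 8 = (-1, -184, -98.6), Well 7→Well 9 = (240, 119, 162.4).
Normal n = (Well 7→Well 8) × (Well 7→Well 9) = (-18148.2, -23501.6, 44041).
So ∂z/∂E = −n_x/n_z = 0.41208 and ∂z/∂N = −n_y/n_z = 0.53363.
Intercept c from Well 7: 1327.4 − 401.36 − 433.31 = 492.73.
At (722, 1060): z_contact = 297.5 + 565.6 + 492.73 = 1355.9 m.
Depth below ground = 1481 − 1355.9 = 125 m.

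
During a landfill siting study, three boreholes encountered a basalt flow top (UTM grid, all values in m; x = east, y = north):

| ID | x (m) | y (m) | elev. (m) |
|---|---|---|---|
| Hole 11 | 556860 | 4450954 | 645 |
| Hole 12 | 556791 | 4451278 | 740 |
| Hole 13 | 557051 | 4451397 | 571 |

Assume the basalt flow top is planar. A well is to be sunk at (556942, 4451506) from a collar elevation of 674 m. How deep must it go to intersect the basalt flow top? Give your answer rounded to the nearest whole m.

Two edge vectors: Hole 11→Hole 12 = (-69, 324, 95), Hole 11→Hole 13 = (191, 443, -74).
Normal n = (Hole 11→Hole 12) × (Hole 11→Hole 13) = (-66061, 13039, -92451).
So ∂z/∂x = −n_x/n_z = −0.71455149 and ∂z/∂y = −n_y/n_z = 0.14103687.
Intercept c from Hole 11: 645 + 397905.14 − 627748.64 = −229198.49.
At (556942, 4451506): z_contact = −397963.7 + 627826.5 − 229198.49 = 664.3 m.
Depth below ground = 674 − 664.3 = 10 m.

10 m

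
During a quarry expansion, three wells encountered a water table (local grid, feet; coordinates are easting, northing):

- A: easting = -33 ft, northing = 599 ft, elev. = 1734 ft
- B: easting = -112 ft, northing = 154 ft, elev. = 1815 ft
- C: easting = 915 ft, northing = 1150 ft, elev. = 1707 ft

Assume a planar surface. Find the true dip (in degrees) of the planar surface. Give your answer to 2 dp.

Two edge vectors: A→B = (-79, -445, 81), A→C = (948, 551, -27).
Normal n = (A→B) × (A→C) = (-32616, 74655, 378331).
So ∂z/∂easting = −n_x/n_z = 0.08621 and ∂z/∂northing = −n_y/n_z = −0.19733.
Gradient magnitude |∇z| = √(a² + b²) = √(0.00743 + 0.03894) = 0.21534.
True dip = arctan(0.21534) = 12.15°, dipping toward NNW (azimuth ≈ 336°).

12.15°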